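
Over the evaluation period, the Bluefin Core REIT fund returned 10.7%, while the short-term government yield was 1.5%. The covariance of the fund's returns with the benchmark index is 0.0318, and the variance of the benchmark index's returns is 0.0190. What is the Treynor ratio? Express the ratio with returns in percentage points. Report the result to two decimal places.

β = Cov / Var = 0.0318 / 0.0190 = 1.6737
Treynor = (Rp − Rf) / β = (10.7% − 1.5%) / 1.6737 = 9.20 / 1.6737 = 5.4968

5.50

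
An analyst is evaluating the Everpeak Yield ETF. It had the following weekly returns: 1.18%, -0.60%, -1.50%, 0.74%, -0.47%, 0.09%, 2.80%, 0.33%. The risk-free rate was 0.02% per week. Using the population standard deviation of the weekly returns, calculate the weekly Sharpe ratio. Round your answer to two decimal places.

μ = (1.18 − 0.6 − 1.5 + 0.74 − 0.47 + 0.09 + 2.8 + 0.33) / 8 = 0.3213%
Σ(r − μ)² = 11.9023; population σ = √(11.9023/8) = 1.2197%
Sharpe = (μ − rf) / σ = (0.3213 − 0.02) / 1.2197 = 0.3013 / 1.2197 = 0.2470

0.25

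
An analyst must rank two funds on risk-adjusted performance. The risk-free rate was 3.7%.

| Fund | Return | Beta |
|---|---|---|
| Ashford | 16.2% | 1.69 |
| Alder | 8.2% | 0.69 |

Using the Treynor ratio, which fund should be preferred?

Ashford

Ashford: Treynor = (16.2% − 3.7%) / 1.69 = 7.396
Alder: Treynor = (8.2% − 3.7%) / 0.69 = 6.522
Highest: Ashford (7.396).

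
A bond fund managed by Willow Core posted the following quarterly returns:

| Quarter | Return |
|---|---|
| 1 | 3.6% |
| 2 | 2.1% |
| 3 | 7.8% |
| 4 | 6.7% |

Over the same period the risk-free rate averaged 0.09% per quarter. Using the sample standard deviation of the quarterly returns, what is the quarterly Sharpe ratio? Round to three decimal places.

r̄ = (3.6 + 2.1 + 7.8 + 6.7) / 4 = 5.0500%
Σ(r − r̄)² = (3.6 − 5.0500)² + (2.1 − 5.0500)² + (7.8 − 5.0500)² + … = 21.0900
sample σ = √(21.0900 / 3) = √7.0300 = 2.6514%
Sharpe = (r̄ − rf) / σ = (5.0500 − 0.09) / 2.6514 = 4.9600 / 2.6514 = 1.8707

1.871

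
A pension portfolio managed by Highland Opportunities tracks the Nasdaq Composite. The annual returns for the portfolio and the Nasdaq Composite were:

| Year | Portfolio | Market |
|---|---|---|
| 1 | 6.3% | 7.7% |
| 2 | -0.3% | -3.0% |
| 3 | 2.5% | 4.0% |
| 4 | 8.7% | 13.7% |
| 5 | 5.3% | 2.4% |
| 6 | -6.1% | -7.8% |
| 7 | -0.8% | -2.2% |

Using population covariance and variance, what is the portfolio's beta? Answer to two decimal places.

r̄p = 2.2286%,  r̄m = 2.1143%
Cov = Σ(rp − r̄p)(rm − r̄m) / 7 = 29.6682
Var(rm) = Σ(rm − r̄m)² / 7 = 44.5898
β = Cov / Var = 29.6682 / 44.5898 = 0.6654

0.67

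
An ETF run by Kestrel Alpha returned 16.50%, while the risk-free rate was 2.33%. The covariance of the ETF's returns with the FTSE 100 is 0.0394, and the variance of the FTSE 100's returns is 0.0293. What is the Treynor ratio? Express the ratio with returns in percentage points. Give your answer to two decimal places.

10.54

β = Cov / Var = 0.0394 / 0.0293 = 1.3447
Treynor = (Rp − Rf) / β = (16.50% − 2.33%) / 1.3447 = 14.17 / 1.3447 = 10.5377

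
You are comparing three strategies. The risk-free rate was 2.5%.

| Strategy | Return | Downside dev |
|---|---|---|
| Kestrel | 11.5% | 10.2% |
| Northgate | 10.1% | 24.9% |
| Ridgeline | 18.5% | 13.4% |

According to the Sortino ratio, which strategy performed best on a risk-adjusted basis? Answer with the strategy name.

Kestrel: Sortino ratio = (11.5% − 2.5%) / 10.2% = 0.882
Northgate: Sortino ratio = (10.1% − 2.5%) / 24.9% = 0.305
Ridgeline: Sortino ratio = (18.5% − 2.5%) / 13.4% = 1.194
Highest: Ridgeline (1.194).

Ridgeline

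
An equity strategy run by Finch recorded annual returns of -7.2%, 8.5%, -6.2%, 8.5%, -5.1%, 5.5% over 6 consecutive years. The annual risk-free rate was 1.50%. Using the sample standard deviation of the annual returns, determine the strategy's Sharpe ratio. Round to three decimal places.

Mean return r̄ = 4.00 / 6 = 0.6667%
Sample σ = √[Σ(r − r̄)² / 5] = √[288.3733 / 5] = √57.6747 = 7.5944%
Sharpe = (r̄ − rf) / σ = (0.6667 − 1.5) / 7.5944 = -0.8333 / 7.5944 = -0.1097

-0.110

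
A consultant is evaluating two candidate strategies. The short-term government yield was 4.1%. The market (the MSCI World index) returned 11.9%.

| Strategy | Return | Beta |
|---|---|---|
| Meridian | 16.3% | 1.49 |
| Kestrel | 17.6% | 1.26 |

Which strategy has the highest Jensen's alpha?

Kestrel

Meridian: α = 16.3% − [4.1% + 1.49 × (11.9% − 4.1%)] = 0.578
Kestrel: α = 17.6% − [4.1% + 1.26 × (11.9% − 4.1%)] = 3.672
Highest: Kestrel (3.672).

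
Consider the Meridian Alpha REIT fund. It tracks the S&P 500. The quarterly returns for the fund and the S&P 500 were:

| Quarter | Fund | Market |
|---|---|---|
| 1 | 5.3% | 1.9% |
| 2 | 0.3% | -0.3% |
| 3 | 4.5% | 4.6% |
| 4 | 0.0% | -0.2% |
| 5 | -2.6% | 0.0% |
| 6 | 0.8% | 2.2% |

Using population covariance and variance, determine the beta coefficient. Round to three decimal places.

r̄p = 1.3833%,  r̄m = 1.3667%
Cov = Σ(rp − r̄p)(rm − r̄m) / 6 = 3.5161
Var(rm) = Σ(rm − r̄m)² / 6 = 3.0889
β = Cov / Var = 3.5161 / 3.0889 = 1.1383

1.138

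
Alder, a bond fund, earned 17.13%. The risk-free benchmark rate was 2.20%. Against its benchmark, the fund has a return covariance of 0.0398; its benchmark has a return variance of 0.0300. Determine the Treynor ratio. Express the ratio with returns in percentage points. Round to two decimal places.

β = Cov / Var = 0.0398 / 0.0300 = 1.3267
Treynor = (Rp − Rf) / β = (17.13% − 2.20%) / 1.3267 = 14.93 / 1.3267 = 11.2535

11.25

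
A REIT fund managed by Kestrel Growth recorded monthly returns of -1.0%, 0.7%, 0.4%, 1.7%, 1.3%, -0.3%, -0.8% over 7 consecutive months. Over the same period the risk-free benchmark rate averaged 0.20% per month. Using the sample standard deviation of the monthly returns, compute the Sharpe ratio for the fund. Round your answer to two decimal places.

0.08

Mean return μ = 2.00 / 7 = 0.2857%
Σ(r − μ)² = 6.3886; sample σ = √(6.3886/6) = 1.0319%
Sharpe = (μ − rf) / σ = (0.2857 − 0.2) / 1.0319 = 0.0857 / 1.0319 = 0.0831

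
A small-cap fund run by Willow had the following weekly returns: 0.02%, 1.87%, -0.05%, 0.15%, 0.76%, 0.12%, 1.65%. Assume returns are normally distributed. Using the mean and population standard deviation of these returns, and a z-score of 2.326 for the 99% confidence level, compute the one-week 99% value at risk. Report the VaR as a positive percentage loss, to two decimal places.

1.09

Mean return r̄ = 4.520 / 7 = 0.6457%
Population std dev = √[3.9182 / 7] = 0.7482%
VaR = −(r̄ − z·σ) = −(0.6457 − 2.326 × 0.7482) = −(-1.0946) = 1.0946%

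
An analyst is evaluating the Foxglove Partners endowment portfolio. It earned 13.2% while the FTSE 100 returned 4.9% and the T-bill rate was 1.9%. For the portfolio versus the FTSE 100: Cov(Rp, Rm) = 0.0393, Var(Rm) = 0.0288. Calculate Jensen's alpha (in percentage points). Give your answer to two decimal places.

β = Cov / Var = 0.0393 / 0.0288 = 1.3646
E[R] = Rf + β(Rm − Rf) = 1.9% + 1.3646 × (4.9% − 1.9%) = 5.9938%
α = Rp − E[R] = 13.2% − 5.9938% = 7.2062

7.21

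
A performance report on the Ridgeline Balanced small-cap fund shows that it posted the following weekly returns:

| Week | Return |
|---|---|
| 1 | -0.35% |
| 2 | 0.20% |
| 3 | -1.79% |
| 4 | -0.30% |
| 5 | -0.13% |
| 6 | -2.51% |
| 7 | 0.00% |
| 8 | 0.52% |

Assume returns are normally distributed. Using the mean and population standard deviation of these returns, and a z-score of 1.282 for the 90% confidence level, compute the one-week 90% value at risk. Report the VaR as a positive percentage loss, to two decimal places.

1.80

r̄ = (-0.35 + 0.2 − 1.79 − 0.3 − 0.13 − 2.51 + 0 + 0.52) / 8 = -0.5450%
Σ(r − r̄)² = 7.6678; population σ = √(7.6678/8) = 0.9790%
VaR = −(r̄ − z·σ) = −(-0.5450 − 1.282 × 0.9790) = −(-1.8001) = 1.8001%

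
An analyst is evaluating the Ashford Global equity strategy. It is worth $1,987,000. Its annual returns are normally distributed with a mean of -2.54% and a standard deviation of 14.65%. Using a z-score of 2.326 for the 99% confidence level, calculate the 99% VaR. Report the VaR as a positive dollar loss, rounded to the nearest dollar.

Return at the 99% tail: μ − z·σ = -2.54% − 2.326 × 14.65% = -2.54 − 34.0759 = -36.6159%
VaR = −(-36.6159%) × $1,987,000 = 36.6159% × $1,987,000 = $727,558

$727,558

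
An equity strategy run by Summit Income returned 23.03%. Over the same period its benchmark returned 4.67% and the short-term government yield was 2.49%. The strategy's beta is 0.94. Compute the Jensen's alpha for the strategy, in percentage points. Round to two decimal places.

18.49

CAPM expected return = Rf + β(Rm − Rf) = 2.49% + 0.94 × (4.67% − 2.49%) = 2.49 + 0.94 × 2.18 = 4.5392%
Jensen's α = Rp − E[R] = 23.03% − 4.5392% = 18.4908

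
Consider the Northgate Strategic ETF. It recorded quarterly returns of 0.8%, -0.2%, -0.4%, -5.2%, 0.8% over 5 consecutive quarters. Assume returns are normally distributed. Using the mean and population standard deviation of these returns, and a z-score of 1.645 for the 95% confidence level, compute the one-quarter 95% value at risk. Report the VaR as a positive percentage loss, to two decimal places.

Mean return r̄ = -4.20 / 5 = -0.8400%
Population σ = √[Σ(r − r̄)² / 5] = √[24.9920 / 5] = √4.9984 = 2.2357%
VaR = −(r̄ − z·σ) = −(-0.8400 − 1.645 × 2.2357) = −(-4.5177) = 4.5177%

4.52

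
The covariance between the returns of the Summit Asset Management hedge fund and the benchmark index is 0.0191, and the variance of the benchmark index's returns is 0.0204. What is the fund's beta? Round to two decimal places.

β = Cov(Rp, Rm) / Var(Rm) = 0.0191 / 0.0204 = 0.9363

0.94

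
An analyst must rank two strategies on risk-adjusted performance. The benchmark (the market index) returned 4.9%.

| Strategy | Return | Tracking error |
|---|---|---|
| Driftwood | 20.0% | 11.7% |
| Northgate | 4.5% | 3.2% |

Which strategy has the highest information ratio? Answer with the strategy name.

Driftwood

Driftwood: IR = (20.0% − 4.9%) / 11.7% = 1.291
Northgate: IR = (4.5% − 4.9%) / 3.2% = -0.125
Highest: Driftwood (1.291).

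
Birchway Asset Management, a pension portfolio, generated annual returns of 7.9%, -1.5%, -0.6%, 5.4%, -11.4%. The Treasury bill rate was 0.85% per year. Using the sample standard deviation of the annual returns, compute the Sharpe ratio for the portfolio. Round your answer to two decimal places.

r̄ = (7.9 − 1.5 − 0.6 + 5.4 − 11.4) / 5 = -0.0400%
Σ(r − r̄)² = (7.9 − (-0.0400))² + (-1.5 − (-0.0400))² + … = 224.1320
sample σ = √(224.1320 / 4) = √56.0330 = 7.4855%
Sharpe = (r̄ − rf) / σ = (-0.0400 − 0.85) / 7.4855 = -0.8900 / 7.4855 = -0.1189

-0.12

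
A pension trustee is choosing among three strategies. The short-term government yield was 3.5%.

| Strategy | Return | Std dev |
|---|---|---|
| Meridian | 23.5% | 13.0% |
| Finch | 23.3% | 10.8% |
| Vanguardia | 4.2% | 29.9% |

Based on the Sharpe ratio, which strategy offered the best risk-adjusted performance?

Meridian: Sharpe ratio = (23.5% − 3.5%) / 13.0% = 1.538
Finch: Sharpe ratio = (23.3% − 3.5%) / 10.8% = 1.833
Vanguardia: Sharpe ratio = (4.2% − 3.5%) / 29.9% = 0.023
Highest: Finch (1.833).

Finch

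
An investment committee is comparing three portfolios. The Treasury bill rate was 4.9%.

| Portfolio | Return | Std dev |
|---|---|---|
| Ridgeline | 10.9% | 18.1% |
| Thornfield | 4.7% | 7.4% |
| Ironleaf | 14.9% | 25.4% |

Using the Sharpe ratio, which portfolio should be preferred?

Ironleaf

Ridgeline: Sharpe ratio = (10.9% − 4.9%) / 18.1% = 0.331
Thornfield: Sharpe ratio = (4.7% − 4.9%) / 7.4% = -0.027
Ironleaf: Sharpe ratio = (14.9% − 4.9%) / 25.4% = 0.394
Highest: Ironleaf (0.394).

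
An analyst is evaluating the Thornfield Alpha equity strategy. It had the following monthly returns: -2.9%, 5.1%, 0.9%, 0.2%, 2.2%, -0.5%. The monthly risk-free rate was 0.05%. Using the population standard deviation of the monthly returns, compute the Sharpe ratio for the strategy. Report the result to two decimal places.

Mean return r̄ = 5.00 / 6 = 0.8333%
Σ(r − r̄)² = (-2.9 − 0.8333)² + (5.1 − 0.8333)² + … = 36.1933
population σ = √(36.1933 / 6) = √6.0322 = 2.4561%
Sharpe = (r̄ − rf) / σ = (0.8333 − 0.05) / 2.4561 = 0.7833 / 2.4561 = 0.3189

0.32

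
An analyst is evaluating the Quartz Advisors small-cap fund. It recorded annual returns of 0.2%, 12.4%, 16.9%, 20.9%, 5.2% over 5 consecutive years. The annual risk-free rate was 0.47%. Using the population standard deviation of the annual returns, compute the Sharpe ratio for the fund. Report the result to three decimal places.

Mean return r̄ = 55.60 / 5 = 11.1200%
Population std dev = √[284.9880 / 5] = 7.5497%
Sharpe = (r̄ − rf) / σ = (11.1200 − 0.47) / 7.5497 = 10.6500 / 7.5497 = 1.4107

1.411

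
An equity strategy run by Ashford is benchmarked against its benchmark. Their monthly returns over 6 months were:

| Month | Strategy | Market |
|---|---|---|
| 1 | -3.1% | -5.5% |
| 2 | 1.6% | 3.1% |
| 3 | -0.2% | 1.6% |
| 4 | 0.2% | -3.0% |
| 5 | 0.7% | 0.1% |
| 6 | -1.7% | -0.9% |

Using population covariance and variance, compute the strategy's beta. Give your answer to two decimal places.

r̄p = -0.4167%,  r̄m = -0.7667%
Cov = Σ(rp − r̄p)(rm − r̄m) / 6 = 3.4622
Var(rm) = Σ(rm − r̄m)² / 6 = 8.1189
β = Cov / Var = 3.4622 / 8.1189 = 0.4264

0.43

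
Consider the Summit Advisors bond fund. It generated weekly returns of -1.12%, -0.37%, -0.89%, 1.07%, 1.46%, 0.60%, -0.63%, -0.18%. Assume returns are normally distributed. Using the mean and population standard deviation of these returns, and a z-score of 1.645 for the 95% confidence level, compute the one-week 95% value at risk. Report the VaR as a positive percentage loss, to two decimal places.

r̄ = (-1.12 − 0.37 − 0.89 + 1.07 + 1.46 + 0.6 − 0.63 − 0.18) / 8 = -0.060 / 8 = -0.0075%
Σ(r − r̄)² = 6.2488; population σ = √(6.2488/8) = 0.8838%
VaR = −(r̄ − z·σ) = −(-0.0075 − 1.645 × 0.8838) = −(-1.4614) = 1.4614%

1.46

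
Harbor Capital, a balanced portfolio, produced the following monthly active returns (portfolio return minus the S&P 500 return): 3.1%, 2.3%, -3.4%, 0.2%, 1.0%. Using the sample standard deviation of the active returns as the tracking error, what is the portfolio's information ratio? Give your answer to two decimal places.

0.25

r̄ = (3.1 + 2.3 − 3.4 + 0.2 + 1) / 5 = 3.20 / 5 = 0.6400%
Sample std dev = √[25.4520 / 4] = 2.5225%
IR = r̄ / tracking error = 0.6400 / 2.5225 = 0.2537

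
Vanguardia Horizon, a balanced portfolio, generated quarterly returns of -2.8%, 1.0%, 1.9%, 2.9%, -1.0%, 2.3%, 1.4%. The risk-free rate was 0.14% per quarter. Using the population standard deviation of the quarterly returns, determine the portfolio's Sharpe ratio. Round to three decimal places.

μ = (-2.8 + 1 + 1.9 + 2.9 − 1 + 2.3 + 1.4) / 7 = 0.8143%
Population std dev = √[24.4686 / 7] = 1.8696%
Sharpe = (μ − rf) / σ = (0.8143 − 0.14) / 1.8696 = 0.6743 / 1.8696 = 0.3607

0.361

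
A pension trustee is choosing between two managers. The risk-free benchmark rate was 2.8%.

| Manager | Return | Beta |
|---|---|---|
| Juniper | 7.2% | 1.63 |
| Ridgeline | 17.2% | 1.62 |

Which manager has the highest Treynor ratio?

Ridgeline

Juniper: Treynor = (7.2% − 2.8%) / 1.63 = 2.699
Ridgeline: Treynor = (17.2% − 2.8%) / 1.62 = 8.889
Highest: Ridgeline (8.889).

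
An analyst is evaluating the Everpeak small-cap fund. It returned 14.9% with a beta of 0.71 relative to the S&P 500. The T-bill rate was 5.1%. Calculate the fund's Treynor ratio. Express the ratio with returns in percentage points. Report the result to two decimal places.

13.80

Treynor = (Rp − Rf) / β = (14.9% − 5.1%) / 0.71 = 9.80 / 0.71 = 13.8028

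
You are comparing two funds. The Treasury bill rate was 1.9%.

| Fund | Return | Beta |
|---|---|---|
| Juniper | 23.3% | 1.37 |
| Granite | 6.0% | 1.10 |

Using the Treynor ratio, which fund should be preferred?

Juniper

Juniper: Treynor = (23.3% − 1.9%) / 1.37 = 15.620
Granite: Treynor = (6.0% − 1.9%) / 1.10 = 3.727
Highest: Juniper (15.620).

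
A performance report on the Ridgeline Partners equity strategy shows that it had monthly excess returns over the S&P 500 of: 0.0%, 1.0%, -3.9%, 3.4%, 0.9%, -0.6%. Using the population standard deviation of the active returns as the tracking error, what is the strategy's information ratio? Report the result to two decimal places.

0.06

r̄ = (0 + 1 − 3.9 + 3.4 + 0.9 − 0.6) / 6 = 0.1333%
Population σ = √[Σ(r − r̄)² / 6] = √[28.8333 / 6] = √4.8056 = 2.1922%
IR = r̄ / tracking error = 0.1333 / 2.1922 = 0.0608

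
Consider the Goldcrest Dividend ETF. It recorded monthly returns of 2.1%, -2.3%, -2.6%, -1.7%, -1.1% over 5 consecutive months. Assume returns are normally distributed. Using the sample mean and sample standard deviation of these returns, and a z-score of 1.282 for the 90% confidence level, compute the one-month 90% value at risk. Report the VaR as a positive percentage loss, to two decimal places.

μ = (2.1 − 2.3 − 2.6 − 1.7 − 1.1) / 5 = -5.60 / 5 = -1.1200%
Σ(r − μ)² = (2.1 − (-1.1200))² + (-2.3 − (-1.1200))² + … = 14.2880
σ = √[14.2880 / 4] = 1.8900%
VaR = −(μ − z·σ) = −(-1.1200 − 1.282 × 1.8900) = −(-3.5430) = 3.5430%

3.54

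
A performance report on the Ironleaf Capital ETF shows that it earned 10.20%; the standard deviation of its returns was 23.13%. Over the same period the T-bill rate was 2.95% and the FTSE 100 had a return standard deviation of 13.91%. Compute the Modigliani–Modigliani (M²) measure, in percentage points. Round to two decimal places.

Sharpe = (Rp − Rf) / σp = (10.20% − 2.95%) / 23.13% = 0.3134
M² = Rf + Sharpe × σm = 2.95% + 0.3134 × 13.91% = 7.3094%

7.31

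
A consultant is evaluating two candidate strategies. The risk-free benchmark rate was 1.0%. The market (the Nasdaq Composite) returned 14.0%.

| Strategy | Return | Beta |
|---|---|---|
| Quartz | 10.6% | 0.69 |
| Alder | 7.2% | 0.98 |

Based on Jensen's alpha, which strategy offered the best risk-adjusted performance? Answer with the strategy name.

Quartz: α = 10.6% − [1.0% + 0.69 × (14.0% − 1.0%)] = 0.630
Alder: α = 7.2% − [1.0% + 0.98 × (14.0% − 1.0%)] = -6.540
Highest: Quartz (0.630).

Quartz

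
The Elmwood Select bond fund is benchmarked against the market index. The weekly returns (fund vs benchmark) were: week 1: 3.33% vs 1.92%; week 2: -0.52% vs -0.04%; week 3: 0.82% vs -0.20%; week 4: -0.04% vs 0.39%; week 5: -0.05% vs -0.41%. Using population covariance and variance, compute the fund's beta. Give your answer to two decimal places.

r̄p = 0.7080%,  r̄m = 0.3320%
Cov = Σ(rp − r̄p)(rm − r̄m) / 5 = 1.0160
Var(rm) = Σ(rm − r̄m)² / 5 = 0.6994
β = Cov / Var = 1.0160 / 0.6994 = 1.4527

1.45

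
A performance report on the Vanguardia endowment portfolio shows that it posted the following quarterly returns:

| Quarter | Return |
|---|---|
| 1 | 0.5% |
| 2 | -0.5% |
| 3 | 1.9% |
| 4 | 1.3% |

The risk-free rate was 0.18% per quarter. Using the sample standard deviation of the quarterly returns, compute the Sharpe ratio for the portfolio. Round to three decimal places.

0.597

μ = (0.5 − 0.5 + 1.9 + 1.3) / 4 = 0.8000%
Sample σ = √[Σ(r − μ)² / 3] = √[3.2400 / 3] = √1.0800 = 1.0392%
Sharpe = (μ − rf) / σ = (0.8000 − 0.18) / 1.0392 = 0.6200 / 1.0392 = 0.5966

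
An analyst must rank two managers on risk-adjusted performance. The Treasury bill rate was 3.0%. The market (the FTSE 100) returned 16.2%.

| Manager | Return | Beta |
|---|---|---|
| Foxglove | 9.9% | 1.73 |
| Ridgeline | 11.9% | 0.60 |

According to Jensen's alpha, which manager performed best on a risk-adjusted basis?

Ridgeline

Foxglove: α = 9.9% − [3.0% + 1.73 × (16.2% − 3.0%)] = -15.936
Ridgeline: α = 11.9% − [3.0% + 0.60 × (16.2% − 3.0%)] = 0.980
Highest: Ridgeline (0.980).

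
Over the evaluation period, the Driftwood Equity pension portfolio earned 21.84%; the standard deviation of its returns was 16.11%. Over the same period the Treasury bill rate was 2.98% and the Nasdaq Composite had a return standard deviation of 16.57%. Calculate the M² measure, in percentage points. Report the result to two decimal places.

Sharpe = (Rp − Rf) / σp = (21.84% − 2.98%) / 16.11% = 1.1707
M² = Rf + Sharpe × σm = 2.98% + 1.1707 × 16.57% = 22.3785%

22.38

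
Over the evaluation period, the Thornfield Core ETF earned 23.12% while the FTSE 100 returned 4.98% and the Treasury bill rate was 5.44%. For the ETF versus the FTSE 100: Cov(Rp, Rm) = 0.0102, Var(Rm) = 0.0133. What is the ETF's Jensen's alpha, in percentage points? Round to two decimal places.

β = Cov / Var = 0.0102 / 0.0133 = 0.7669
E[R] = Rf + β(Rm − Rf) = 5.44% + 0.7669 × (4.98% − 5.44%) = 5.0872%
α = Rp − E[R] = 23.12% − 5.0872% = 18.0328

18.03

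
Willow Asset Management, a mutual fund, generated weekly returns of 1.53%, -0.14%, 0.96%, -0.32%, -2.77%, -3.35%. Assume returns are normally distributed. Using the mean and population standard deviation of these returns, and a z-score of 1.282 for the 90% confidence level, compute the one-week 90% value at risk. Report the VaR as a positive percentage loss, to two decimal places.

r̄ = (1.53 − 0.14 + 0.96 − 0.32 − 2.77 − 3.35) / 6 = -0.6817%
Σ(r − r̄)² = (1.53 − (-0.6817))² + (-0.14 − (-0.6817))² + … = 19.4919
σ = √[19.4919 / 6] = 1.8024%
VaR = −(r̄ − z·σ) = −(-0.6817 − 1.282 × 1.8024) = −(-2.9924) = 2.9924%

2.99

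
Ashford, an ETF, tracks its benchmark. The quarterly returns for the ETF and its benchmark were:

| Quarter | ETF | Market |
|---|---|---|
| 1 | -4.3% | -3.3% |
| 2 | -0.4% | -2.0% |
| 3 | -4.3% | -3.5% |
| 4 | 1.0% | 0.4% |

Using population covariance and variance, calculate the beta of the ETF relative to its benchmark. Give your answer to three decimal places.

1.412

r̄p = -2.0000%,  r̄m = -2.1000%
Cov = Σ(rp − r̄p)(rm − r̄m) / 4 = 3.4100
Var(rm) = Σ(rm − r̄m)² / 4 = 2.4150
β = Cov / Var = 3.4100 / 2.4150 = 1.4120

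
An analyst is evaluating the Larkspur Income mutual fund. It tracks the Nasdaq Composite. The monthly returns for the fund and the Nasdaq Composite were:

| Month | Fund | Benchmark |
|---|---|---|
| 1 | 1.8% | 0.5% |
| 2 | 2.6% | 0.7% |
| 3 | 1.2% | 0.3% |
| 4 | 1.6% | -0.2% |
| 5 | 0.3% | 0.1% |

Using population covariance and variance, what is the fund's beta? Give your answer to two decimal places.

1.41

r̄p = 1.5000%,  r̄m = 0.2800%
Cov = Σ(rp − r̄p)(rm − r̄m) / 5 = 0.1380
Var(rm) = Σ(rm − r̄m)² / 5 = 0.0976
β = Cov / Var = 0.1380 / 0.0976 = 1.4139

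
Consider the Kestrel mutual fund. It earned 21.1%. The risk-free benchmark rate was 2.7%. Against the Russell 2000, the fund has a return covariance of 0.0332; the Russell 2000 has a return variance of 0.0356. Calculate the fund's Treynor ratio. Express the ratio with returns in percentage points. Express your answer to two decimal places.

β = Cov / Var = 0.0332 / 0.0356 = 0.9326
Treynor = (Rp − Rf) / β = (21.1% − 2.7%) / 0.9326 = 18.40 / 0.9326 = 19.7298

19.73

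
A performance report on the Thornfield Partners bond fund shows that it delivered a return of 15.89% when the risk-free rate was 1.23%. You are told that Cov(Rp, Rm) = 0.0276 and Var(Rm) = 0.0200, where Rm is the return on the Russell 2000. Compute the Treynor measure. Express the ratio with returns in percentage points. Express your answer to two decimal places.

10.62

β = Cov / Var = 0.0276 / 0.0200 = 1.3800
Treynor = (Rp − Rf) / β = (15.89% − 1.23%) / 1.3800 = 14.66 / 1.3800 = 10.6232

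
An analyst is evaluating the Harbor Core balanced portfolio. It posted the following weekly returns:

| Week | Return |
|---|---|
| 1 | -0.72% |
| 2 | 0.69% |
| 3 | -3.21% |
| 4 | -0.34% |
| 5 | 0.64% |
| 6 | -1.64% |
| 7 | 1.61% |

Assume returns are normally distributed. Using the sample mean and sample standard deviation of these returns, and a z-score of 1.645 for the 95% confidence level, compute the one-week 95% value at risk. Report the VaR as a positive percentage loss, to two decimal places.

μ = (-0.72 + 0.69 − 3.21 − 0.34 + 0.64 − 1.64 + 1.61) / 7 = -0.4243%
Sample std dev = √[15.8454 / 6] = 1.6251%
VaR = −(μ − z·σ) = −(-0.4243 − 1.645 × 1.6251) = −(-3.0976) = 3.0976%

3.10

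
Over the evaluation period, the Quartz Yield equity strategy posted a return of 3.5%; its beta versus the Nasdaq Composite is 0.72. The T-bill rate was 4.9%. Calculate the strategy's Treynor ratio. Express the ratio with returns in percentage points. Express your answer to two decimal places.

-1.94

Treynor = (Rp − Rf) / β = (3.5% − 4.9%) / 0.72 = -1.40 / 0.72 = -1.9444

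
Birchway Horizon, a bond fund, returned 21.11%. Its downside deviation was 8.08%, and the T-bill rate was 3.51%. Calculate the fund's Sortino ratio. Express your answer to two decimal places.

Sortino = (Rp − Rf) / σd = (21.11% − 3.51%) / 8.08% = 17.60% / 8.08% = 2.1782

2.18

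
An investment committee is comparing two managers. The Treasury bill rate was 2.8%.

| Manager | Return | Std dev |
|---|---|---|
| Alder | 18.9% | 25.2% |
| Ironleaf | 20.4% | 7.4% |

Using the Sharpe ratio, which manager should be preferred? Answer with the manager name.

Alder: Sharpe ratio = (18.9% − 2.8%) / 25.2% = 0.639
Ironleaf: Sharpe ratio = (20.4% − 2.8%) / 7.4% = 2.378
Highest: Ironleaf (2.378).

Ironleaf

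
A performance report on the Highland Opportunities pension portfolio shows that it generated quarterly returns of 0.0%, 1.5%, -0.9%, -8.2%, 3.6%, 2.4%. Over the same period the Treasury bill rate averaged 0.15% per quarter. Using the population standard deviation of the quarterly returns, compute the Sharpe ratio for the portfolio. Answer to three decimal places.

μ = (0 + 1.5 − 0.9 − 8.2 + 3.6 + 2.4) / 6 = -0.2667%
Population σ = √[Σ(r − μ)² / 6] = √[88.5933 / 6] = √14.7656 = 3.8426%
Sharpe = (μ − rf) / σ = (-0.2667 − 0.15) / 3.8426 = -0.4167 / 3.8426 = -0.1084

-0.108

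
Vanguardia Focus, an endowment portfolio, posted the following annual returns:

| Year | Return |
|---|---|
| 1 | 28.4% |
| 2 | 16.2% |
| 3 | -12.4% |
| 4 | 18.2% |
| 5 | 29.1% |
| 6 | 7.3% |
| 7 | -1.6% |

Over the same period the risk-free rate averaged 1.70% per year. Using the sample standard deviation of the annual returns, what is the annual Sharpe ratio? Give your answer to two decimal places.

r̄ = (28.4 + 16.2 − 12.4 + 18.2 + 29.1 + 7.3 − 1.6) / 7 = 85.20 / 7 = 12.1714%
Σ(r − r̄)² = (28.4 − 12.1714)² + (16.2 − 12.1714)² + … = 1419.6543
sample σ = √(1419.6543 / 6) = √236.6091 = 15.3821%
Sharpe = (r̄ − rf) / σ = (12.1714 − 1.7) / 15.3821 = 10.4714 / 15.3821 = 0.6808

0.68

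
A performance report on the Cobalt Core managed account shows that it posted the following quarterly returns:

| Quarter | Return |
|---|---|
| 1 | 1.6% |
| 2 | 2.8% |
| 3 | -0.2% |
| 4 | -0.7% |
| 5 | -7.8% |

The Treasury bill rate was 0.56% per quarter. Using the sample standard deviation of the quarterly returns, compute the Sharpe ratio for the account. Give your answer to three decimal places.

-0.344

Mean return r̄ = -4.30 / 5 = -0.8600%
Sample std dev = √[68.0720 / 4] = 4.1253%
Sharpe = (r̄ − rf) / σ = (-0.8600 − 0.56) / 4.1253 = -1.4200 / 4.1253 = -0.3442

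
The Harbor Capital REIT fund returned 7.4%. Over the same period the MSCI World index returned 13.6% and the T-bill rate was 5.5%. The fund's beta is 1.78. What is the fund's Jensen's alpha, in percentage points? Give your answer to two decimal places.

CAPM expected return = Rf + β(Rm − Rf) = 5.5% + 1.78 × (13.6% − 5.5%) = 5.5 + 1.78 × 8.10 = 19.9180%
Jensen's α = Rp − E[R] = 7.4% − 19.9180% = -12.5180

-12.52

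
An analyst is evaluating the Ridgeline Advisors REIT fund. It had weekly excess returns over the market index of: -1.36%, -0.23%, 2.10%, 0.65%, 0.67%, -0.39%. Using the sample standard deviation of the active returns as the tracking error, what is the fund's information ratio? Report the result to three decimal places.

r̄ = (-1.36 − 0.23 + 2.1 + 0.65 + 0.67 − 0.39) / 6 = 1.440 / 6 = 0.2400%
Σ(r − r̄)² = (-1.36 − 0.2400)² + (-0.23 − 0.2400)² + … = 6.9904
σ = √[6.9904 / 5] = 1.1824%
IR = r̄ / tracking error = 0.2400 / 1.1824 = 0.2030

0.203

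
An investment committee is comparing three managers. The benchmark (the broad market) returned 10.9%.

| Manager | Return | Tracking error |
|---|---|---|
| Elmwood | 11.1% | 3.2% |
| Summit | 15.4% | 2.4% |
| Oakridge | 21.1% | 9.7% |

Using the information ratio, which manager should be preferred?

Summit

Elmwood: IR = (11.1% − 10.9%) / 3.2% = 0.063
Summit: IR = (15.4% − 10.9%) / 2.4% = 1.875
Oakridge: IR = (21.1% − 10.9%) / 9.7% = 1.052
Highest: Summit (1.875).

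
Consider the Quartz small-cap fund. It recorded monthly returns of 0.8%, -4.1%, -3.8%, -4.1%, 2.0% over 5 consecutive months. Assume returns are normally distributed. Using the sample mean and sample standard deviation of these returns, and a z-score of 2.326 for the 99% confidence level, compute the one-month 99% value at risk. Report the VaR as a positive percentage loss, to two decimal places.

Mean return r̄ = -9.20 / 5 = -1.8400%
Σ(r − r̄)² = (0.8 − (-1.8400))² + (-4.1 − (-1.8400))² + … = 35.7720
sample σ = √(35.7720 / 4) = √8.9430 = 2.9905%
VaR = −(r̄ − z·σ) = −(-1.8400 − 2.326 × 2.9905) = −(-8.7959) = 8.7959%

8.80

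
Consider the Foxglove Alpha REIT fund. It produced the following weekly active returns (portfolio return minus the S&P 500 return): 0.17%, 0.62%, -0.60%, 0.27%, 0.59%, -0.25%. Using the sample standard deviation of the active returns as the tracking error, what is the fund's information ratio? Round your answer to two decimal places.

r̄ = (0.17 + 0.62 − 0.6 + 0.27 + 0.59 − 0.25) / 6 = 0.800 / 6 = 0.1333%
Σ(r − r̄)² = 1.1501; sample σ = √(1.1501/5) = 0.4796%
IR = r̄ / tracking error = 0.1333 / 0.4796 = 0.2779

0.28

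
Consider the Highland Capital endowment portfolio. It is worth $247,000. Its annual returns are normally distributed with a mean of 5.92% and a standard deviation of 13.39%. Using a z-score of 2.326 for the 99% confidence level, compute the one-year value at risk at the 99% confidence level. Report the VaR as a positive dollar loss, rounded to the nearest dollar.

Return at the 99% tail: μ − z·σ = 5.92% − 2.326 × 13.39% = 5.92 − 31.14514 = -25.22514%
VaR = −(-25.22514%) × $247,000 = 25.22514% × $247,000 = $62,306

$62,306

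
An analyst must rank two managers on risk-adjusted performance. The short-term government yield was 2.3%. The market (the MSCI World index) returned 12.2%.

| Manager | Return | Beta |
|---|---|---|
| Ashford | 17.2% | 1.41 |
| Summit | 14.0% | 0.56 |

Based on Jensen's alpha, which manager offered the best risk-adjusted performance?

Ashford: α = 17.2% − [2.3% + 1.41 × (12.2% − 2.3%)] = 0.941
Summit: α = 14.0% − [2.3% + 0.56 × (12.2% − 2.3%)] = 6.156
Highest: Summit (6.156).

Summit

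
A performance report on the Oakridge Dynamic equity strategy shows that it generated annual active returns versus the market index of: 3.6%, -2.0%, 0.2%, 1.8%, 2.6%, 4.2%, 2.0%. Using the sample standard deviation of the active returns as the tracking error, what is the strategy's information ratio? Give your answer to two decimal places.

Mean return μ = 12.40 / 7 = 1.7714%
Sample std dev = √[26.6743 / 6] = 2.1085%
IR = μ / tracking error = 1.7714 / 2.1085 = 0.8401

0.84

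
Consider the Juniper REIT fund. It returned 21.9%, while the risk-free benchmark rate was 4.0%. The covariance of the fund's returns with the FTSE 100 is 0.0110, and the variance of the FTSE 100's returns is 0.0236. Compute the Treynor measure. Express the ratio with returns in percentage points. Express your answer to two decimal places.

38.40

β = Cov / Var = 0.0110 / 0.0236 = 0.4661
Treynor = (Rp − Rf) / β = (21.9% − 4.0%) / 0.4661 = 17.90 / 0.4661 = 38.4038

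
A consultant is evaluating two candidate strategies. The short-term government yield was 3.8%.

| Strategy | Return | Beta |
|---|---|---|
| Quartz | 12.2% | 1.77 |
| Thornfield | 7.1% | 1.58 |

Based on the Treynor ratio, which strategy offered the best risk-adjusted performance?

Quartz

Quartz: Treynor = (12.2% − 3.8%) / 1.77 = 4.746
Thornfield: Treynor = (7.1% − 3.8%) / 1.58 = 2.089
Highest: Quartz (4.746).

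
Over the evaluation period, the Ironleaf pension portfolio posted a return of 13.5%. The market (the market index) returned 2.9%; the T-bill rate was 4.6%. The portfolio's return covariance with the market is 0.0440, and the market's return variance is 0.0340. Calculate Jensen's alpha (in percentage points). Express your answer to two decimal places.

β = Cov / Var = 0.0440 / 0.0340 = 1.2941
E[R] = Rf + β(Rm − Rf) = 4.6% + 1.2941 × (2.9% − 4.6%) = 2.4000%
α = Rp − E[R] = 13.5% − 2.4000% = 11.1000

11.10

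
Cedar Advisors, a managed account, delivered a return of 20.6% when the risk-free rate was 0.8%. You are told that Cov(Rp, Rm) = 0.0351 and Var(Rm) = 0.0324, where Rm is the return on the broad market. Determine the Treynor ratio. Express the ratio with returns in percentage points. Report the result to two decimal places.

β = Cov / Var = 0.0351 / 0.0324 = 1.0833
Treynor = (Rp − Rf) / β = (20.6% − 0.8%) / 1.0833 = 19.80 / 1.0833 = 18.2775

18.28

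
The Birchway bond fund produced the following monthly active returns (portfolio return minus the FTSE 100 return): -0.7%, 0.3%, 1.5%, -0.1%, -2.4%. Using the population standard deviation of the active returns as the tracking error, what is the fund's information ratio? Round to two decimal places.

-0.22

μ = (-0.7 + 0.3 + 1.5 − 0.1 − 2.4) / 5 = -0.2800%
Σ(r − μ)² = (-0.7 − (-0.2800))² + (0.3 − (-0.2800))² + (1.5 − (-0.2800))² + … = 8.2080
population σ = √(8.2080 / 5) = √1.6416 = 1.2812%
IR = μ / tracking error = -0.2800 / 1.2812 = -0.2185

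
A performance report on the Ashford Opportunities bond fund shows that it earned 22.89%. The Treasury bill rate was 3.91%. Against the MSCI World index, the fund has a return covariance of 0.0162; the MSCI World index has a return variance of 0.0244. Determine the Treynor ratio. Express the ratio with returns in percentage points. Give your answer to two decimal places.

28.59

β = Cov / Var = 0.0162 / 0.0244 = 0.6639
Treynor = (Rp − Rf) / β = (22.89% − 3.91%) / 0.6639 = 18.98 / 0.6639 = 28.5886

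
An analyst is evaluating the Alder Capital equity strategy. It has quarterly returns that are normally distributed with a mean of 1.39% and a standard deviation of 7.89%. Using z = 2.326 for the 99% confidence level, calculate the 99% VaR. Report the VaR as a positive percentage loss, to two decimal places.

VaR (as % loss) = −(μ − z·σ) = −(1.39% − 2.326 × 7.89%) = −(-16.96214%) = 16.96214%

16.96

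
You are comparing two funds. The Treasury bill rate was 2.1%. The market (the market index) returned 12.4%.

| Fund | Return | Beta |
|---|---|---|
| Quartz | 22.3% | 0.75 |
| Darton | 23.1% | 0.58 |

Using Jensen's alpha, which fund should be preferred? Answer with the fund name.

Darton

Quartz: α = 22.3% − [2.1% + 0.75 × (12.4% − 2.1%)] = 12.475
Darton: α = 23.1% − [2.1% + 0.58 × (12.4% − 2.1%)] = 15.026
Highest: Darton (15.026).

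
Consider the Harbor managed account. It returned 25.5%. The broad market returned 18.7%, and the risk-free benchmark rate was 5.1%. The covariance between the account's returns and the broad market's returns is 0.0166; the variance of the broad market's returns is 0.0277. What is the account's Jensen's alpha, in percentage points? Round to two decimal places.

12.25

β = Cov / Var = 0.0166 / 0.0277 = 0.5993
E[R] = Rf + β(Rm − Rf) = 5.1% + 0.5993 × (18.7% − 5.1%) = 13.2505%
α = Rp − E[R] = 25.5% − 13.2505% = 12.2495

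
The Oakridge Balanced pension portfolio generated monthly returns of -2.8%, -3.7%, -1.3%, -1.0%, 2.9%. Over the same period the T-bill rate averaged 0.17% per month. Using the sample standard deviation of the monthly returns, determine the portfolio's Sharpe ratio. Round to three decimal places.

r̄ = (-2.8 − 3.7 − 1.3 − 1 + 2.9) / 5 = -1.1800%
Sample std dev = √[25.6680 / 4] = 2.5332%
Sharpe = (r̄ − rf) / σ = (-1.1800 − 0.17) / 2.5332 = -1.3500 / 2.5332 = -0.5329

-0.533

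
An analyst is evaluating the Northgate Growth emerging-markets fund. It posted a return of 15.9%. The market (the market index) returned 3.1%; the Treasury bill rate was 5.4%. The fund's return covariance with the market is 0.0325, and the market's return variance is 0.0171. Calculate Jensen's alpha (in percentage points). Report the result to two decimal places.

14.87

β = Cov / Var = 0.0325 / 0.0171 = 1.9006
E[R] = Rf + β(Rm − Rf) = 5.4% + 1.9006 × (3.1% − 5.4%) = 1.0286%
α = Rp − E[R] = 15.9% − 1.0286% = 14.8714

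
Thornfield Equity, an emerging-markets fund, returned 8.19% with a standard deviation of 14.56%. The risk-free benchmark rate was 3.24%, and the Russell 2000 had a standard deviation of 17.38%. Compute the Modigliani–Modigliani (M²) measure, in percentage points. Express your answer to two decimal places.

Sharpe = (Rp − Rf) / σp = (8.19% − 3.24%) / 14.56% = 0.3400
M² = Rf + Sharpe × σm = 3.24% + 0.3400 × 17.38% = 9.1492%

9.15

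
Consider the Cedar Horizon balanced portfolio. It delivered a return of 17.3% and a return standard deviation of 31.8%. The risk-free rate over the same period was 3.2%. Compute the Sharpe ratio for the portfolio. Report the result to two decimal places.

0.44

Sharpe = (Rp − Rf) / σp = (17.3% − 3.2%) / 31.8% = 14.10% / 31.8% = 0.4434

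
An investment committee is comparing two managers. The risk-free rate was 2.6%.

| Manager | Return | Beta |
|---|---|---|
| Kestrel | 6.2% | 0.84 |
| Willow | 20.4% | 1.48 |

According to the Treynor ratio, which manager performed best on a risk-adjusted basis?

Kestrel: Treynor = (6.2% − 2.6%) / 0.84 = 4.286
Willow: Treynor = (20.4% − 2.6%) / 1.48 = 12.027
Highest: Willow (12.027).

Willow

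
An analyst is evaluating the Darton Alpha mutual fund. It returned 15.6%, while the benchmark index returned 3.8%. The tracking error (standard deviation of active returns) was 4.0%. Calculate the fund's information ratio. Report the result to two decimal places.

2.95

IR = (Rp − Rb) / TE = (15.6% − 3.8%) / 4.0% = 11.80% / 4.0% = 2.9500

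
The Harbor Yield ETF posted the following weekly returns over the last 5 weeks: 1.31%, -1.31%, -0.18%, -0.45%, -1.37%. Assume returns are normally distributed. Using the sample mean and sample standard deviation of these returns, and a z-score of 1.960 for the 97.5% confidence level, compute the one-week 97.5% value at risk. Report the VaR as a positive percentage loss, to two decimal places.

Mean return r̄ = -2.000 / 5 = -0.4000%
Σ(r − r̄)² = (1.31 − (-0.4000))² + (-1.31 − (-0.4000))² + … = 4.7440
sample σ = √(4.7440 / 4) = √1.1860 = 1.0890%
VaR = −(r̄ − z·σ) = −(-0.4000 − 1.960 × 1.0890) = −(-2.5344) = 2.5344%

2.53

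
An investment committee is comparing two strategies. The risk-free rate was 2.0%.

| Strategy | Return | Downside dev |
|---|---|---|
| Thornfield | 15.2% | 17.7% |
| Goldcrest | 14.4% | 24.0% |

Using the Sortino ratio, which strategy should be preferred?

Thornfield

Thornfield: Sortino ratio = (15.2% − 2.0%) / 17.7% = 0.746
Goldcrest: Sortino ratio = (14.4% − 2.0%) / 24.0% = 0.517
Highest: Thornfield (0.746).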